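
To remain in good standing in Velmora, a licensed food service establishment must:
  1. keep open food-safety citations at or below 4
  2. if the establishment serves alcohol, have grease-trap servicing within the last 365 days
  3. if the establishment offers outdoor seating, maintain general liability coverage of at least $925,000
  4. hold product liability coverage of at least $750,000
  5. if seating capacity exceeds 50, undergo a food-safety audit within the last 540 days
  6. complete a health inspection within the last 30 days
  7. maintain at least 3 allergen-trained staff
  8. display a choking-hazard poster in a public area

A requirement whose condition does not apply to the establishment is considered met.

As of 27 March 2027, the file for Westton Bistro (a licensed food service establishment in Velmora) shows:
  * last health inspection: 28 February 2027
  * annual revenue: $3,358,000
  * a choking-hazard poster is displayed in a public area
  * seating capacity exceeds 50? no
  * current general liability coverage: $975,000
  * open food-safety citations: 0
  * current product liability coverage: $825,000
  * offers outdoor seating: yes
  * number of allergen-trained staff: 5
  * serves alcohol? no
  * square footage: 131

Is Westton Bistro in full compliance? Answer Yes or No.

1. open food-safety citations 0 ≤ 4 → met
2. condition 'serves alcohol' does not hold → requirement n/a → met
3. condition 'offers outdoor seating' holds; general liability coverage $975,000 ≥ $925,000 → met
4. product liability coverage $825,000 ≥ $750,000 → met
5. condition 'seating capacity exceeds 50' does not hold → requirement n/a → met
6. health inspection 27 days ago vs limit 30 → met
7. allergen-trained staff 5 ≥ 3 → met
8. choking-hazard poster present → met
All met.

Yes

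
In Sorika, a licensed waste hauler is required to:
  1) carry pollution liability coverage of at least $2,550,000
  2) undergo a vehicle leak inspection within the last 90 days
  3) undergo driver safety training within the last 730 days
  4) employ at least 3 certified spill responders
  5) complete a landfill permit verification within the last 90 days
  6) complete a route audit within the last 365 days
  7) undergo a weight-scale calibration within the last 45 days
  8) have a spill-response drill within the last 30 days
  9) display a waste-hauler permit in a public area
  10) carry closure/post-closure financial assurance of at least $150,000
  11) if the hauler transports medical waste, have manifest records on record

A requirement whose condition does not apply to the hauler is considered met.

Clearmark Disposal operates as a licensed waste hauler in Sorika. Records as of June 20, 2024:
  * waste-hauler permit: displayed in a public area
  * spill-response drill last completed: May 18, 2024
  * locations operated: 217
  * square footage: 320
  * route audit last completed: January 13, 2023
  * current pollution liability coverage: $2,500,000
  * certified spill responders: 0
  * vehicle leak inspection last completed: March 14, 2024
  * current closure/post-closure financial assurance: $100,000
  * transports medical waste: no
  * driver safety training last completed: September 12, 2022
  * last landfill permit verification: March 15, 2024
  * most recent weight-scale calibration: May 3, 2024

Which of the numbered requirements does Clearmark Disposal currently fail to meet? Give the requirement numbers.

1. pollution liability coverage $2,500,000 < $2,550,000 → not met
2. vehicle leak inspection 98 days ago vs limit 90 → not met
3. driver safety training 647 days ago vs limit 730 → met
4. certified spill responders 0 < 3 → not met
5. landfill permit verification 97 days ago vs limit 90 → not met
6. route audit 524 days ago vs limit 365 → not met
7. weight-scale calibration 48 days ago vs limit 45 → not met
8. spill-response drill 33 days ago vs limit 30 → not met
9. waste-hauler permit present → met
10. closure/post-closure financial assurance $100,000 < $150,000 → not met
11. condition 'transports medical waste' does not hold → requirement n/a → met
Not met: 1, 2, 4, 5, 6, 7, 8, 10

1, 2, 4, 5, 6, 7, 8, 10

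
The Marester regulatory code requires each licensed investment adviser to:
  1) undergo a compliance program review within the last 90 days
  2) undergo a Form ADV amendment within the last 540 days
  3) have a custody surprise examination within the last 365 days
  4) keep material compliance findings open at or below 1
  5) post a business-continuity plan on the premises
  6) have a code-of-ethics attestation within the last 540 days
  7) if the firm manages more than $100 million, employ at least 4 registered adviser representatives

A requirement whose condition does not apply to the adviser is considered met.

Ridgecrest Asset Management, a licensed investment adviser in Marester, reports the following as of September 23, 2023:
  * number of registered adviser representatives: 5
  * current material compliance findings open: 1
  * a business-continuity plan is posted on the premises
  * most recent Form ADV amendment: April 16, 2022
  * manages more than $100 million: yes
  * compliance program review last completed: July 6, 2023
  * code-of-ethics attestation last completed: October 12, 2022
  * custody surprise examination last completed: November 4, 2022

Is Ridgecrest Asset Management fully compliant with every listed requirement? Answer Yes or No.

1. compliance program review 79 days ago vs limit 90 → met
2. Form ADV amendment 525 days ago vs limit 540 → met
3. custody surprise examination 323 days ago vs limit 365 → met
4. material compliance findings open 1 ≤ 1 → met
5. business-continuity plan present → met
6. code-of-ethics attestation 346 days ago vs limit 540 → met
7. condition 'manages more than $100 million' holds; registered adviser representatives 5 ≥ 4 → met
All met.

Yes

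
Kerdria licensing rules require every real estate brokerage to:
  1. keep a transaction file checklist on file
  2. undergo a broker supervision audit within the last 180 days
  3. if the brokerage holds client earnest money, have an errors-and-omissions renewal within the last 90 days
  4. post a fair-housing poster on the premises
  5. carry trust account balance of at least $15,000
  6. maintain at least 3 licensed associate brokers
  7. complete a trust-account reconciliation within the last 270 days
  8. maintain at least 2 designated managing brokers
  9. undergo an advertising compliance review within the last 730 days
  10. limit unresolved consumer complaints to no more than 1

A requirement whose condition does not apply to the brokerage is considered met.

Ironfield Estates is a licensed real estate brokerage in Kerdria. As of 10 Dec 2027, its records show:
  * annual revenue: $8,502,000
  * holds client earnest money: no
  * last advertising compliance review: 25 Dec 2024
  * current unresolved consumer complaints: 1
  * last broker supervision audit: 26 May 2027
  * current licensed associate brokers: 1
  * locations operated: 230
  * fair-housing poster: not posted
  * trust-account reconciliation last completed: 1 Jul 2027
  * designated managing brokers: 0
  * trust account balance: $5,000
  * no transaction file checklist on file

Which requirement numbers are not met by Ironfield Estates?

1. transaction file checklist absent → not met
2. broker supervision audit 198 days ago vs limit 180 → not met
3. condition 'holds client earnest money' does not hold → requirement n/a → met
4. fair-housing poster absent → not met
5. trust account balance $5,000 < $15,000 → not met
6. licensed associate brokers 1 < 3 → not met
7. trust-account reconciliation 162 days ago vs limit 270 → met
8. designated managing brokers 0 < 2 → not met
9. advertising compliance review 1080 days ago vs limit 730 → not met
10. unresolved consumer complaints 1 ≤ 1 → met
Not met: 1, 2, 4, 5, 6, 8, 9

1, 2, 4, 5, 6, 8, 9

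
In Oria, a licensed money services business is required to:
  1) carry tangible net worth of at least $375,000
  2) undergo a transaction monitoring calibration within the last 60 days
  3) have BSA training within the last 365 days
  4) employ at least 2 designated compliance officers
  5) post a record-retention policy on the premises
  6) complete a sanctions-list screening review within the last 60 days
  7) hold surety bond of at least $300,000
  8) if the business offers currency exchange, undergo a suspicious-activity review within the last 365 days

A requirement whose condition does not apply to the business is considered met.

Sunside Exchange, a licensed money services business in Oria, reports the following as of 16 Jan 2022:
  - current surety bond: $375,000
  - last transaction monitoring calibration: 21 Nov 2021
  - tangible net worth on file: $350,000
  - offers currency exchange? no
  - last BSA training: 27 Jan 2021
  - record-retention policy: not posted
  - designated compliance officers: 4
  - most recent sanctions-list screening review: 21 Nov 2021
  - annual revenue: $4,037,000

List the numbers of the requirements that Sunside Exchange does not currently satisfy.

1. tangible net worth $350,000 < $375,000 → not met
2. transaction monitoring calibration 56 days ago vs limit 60 → met
3. BSA training 354 days ago vs limit 365 → met
4. designated compliance officers 4 ≥ 2 → met
5. record-retention policy absent → not met
6. sanctions-list screening review 56 days ago vs limit 60 → met
7. surety bond $375,000 ≥ $300,000 → met
8. condition 'offers currency exchange' does not hold → requirement n/a → met
Not met: 1, 5

1, 5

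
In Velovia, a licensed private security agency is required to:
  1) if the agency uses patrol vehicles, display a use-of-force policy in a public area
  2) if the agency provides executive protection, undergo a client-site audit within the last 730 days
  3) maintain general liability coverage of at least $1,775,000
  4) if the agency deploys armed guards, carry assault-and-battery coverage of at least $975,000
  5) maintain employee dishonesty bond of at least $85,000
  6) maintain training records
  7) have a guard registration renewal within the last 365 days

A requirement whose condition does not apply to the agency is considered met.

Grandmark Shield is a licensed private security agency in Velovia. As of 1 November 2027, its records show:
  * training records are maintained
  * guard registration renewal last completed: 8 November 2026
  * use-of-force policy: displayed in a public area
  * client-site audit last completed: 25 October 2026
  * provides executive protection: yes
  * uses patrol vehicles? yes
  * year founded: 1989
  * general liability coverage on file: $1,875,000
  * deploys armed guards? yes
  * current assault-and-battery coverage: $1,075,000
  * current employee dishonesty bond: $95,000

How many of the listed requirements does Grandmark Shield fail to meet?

0

1. condition 'uses patrol vehicles' holds; use-of-force policy present → met
2. condition 'provides executive protection' holds; client-site audit 372 days ago vs limit 730 → met
3. general liability coverage $1,875,000 ≥ $1,775,000 → met
4. condition 'deploys armed guards' holds; assault-and-battery coverage $1,075,000 ≥ $975,000 → met
5. employee dishonesty bond $95,000 ≥ $85,000 → met
6. training records present → met
7. guard registration renewal 358 days ago vs limit 365 → met
Not met: 0 of 7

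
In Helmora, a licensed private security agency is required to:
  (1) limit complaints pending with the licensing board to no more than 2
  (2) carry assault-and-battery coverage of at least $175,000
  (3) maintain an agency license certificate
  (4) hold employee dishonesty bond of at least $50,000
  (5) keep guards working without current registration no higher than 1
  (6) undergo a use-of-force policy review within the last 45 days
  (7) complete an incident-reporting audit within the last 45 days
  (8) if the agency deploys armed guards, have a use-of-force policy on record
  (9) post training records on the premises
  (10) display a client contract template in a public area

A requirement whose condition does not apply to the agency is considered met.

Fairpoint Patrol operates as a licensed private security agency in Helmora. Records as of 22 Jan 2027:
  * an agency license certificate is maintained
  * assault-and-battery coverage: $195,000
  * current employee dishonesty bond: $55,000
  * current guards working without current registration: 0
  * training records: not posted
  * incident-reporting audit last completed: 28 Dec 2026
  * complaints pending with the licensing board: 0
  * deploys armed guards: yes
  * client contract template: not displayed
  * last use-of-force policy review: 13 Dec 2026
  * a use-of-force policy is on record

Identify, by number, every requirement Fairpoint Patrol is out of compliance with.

9, 10

1. complaints pending with the licensing board 0 ≤ 2 → met
2. assault-and-battery coverage $195,000 ≥ $175,000 → met
3. agency license certificate present → met
4. employee dishonesty bond $55,000 ≥ $50,000 → met
5. guards working without current registration 0 ≤ 1 → met
6. use-of-force policy review 40 days ago vs limit 45 → met
7. incident-reporting audit 25 days ago vs limit 45 → met
8. condition 'deploys armed guards' holds; use-of-force policy present → met
9. training records absent → not met
10. client contract template absent → not met
Not met: 9, 10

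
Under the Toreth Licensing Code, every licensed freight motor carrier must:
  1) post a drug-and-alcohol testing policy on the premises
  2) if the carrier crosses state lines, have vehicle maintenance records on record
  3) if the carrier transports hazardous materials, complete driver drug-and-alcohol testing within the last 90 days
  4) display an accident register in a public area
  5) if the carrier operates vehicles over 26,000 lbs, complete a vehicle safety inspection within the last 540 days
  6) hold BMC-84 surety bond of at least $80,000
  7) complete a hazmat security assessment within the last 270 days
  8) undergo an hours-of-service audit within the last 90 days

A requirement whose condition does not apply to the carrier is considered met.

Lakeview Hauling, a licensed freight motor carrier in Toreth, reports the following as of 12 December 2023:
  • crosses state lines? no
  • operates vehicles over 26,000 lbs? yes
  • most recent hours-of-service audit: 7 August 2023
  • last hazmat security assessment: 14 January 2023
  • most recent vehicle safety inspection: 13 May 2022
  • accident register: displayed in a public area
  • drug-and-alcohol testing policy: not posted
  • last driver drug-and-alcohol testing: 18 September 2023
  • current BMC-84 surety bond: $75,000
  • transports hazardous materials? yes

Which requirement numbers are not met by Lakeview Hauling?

1, 5, 6, 7, 8

1. drug-and-alcohol testing policy absent → not met
2. condition 'crosses state lines' does not hold → requirement n/a → met
3. condition 'transports hazardous materials' holds; driver drug-and-alcohol testing 85 days ago vs limit 90 → met
4. accident register present → met
5. condition 'operates vehicles over 26,000 lbs' holds; vehicle safety inspection 578 days ago vs limit 540 → not met
6. BMC-84 surety bond $75,000 < $80,000 → not met
7. hazmat security assessment 332 days ago vs limit 270 → not met
8. hours-of-service audit 127 days ago vs limit 90 → not met
Not met: 1, 5, 6, 7, 8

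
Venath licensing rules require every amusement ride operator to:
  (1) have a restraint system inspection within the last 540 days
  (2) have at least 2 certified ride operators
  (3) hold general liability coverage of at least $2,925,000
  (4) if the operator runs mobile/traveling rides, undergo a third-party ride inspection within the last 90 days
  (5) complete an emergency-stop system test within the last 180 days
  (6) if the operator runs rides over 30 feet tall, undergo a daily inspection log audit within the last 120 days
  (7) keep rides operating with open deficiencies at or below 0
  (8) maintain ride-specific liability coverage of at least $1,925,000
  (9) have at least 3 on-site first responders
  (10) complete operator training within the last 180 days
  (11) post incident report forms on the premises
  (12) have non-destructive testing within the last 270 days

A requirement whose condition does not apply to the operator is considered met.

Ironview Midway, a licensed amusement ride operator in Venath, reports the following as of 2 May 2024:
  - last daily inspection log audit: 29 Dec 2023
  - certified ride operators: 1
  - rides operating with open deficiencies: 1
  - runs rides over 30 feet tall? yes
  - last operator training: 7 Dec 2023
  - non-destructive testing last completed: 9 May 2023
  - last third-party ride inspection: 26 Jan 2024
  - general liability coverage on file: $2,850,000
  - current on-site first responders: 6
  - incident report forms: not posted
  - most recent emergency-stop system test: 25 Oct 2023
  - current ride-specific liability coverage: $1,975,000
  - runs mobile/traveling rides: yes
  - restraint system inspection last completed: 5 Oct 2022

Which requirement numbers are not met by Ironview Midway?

1. restraint system inspection 575 days ago vs limit 540 → not met
2. certified ride operators 1 < 2 → not met
3. general liability coverage $2,850,000 < $2,925,000 → not met
4. condition 'runs mobile/traveling rides' holds; third-party ride inspection 97 days ago vs limit 90 → not met
5. emergency-stop system test 190 days ago vs limit 180 → not met
6. condition 'runs rides over 30 feet tall' holds; daily inspection log audit 125 days ago vs limit 120 → not met
7. rides operating with open deficiencies 1 > 0 → not met
8. ride-specific liability coverage $1,975,000 ≥ $1,925,000 → met
9. on-site first responders 6 ≥ 3 → met
10. operator training 147 days ago vs limit 180 → met
11. incident report forms absent → not met
12. non-destructive testing 359 days ago vs limit 270 → not met
Not met: 1, 2, 3, 4, 5, 6, 7, 11, 12

1, 2, 3, 4, 5, 6, 7, 11, 12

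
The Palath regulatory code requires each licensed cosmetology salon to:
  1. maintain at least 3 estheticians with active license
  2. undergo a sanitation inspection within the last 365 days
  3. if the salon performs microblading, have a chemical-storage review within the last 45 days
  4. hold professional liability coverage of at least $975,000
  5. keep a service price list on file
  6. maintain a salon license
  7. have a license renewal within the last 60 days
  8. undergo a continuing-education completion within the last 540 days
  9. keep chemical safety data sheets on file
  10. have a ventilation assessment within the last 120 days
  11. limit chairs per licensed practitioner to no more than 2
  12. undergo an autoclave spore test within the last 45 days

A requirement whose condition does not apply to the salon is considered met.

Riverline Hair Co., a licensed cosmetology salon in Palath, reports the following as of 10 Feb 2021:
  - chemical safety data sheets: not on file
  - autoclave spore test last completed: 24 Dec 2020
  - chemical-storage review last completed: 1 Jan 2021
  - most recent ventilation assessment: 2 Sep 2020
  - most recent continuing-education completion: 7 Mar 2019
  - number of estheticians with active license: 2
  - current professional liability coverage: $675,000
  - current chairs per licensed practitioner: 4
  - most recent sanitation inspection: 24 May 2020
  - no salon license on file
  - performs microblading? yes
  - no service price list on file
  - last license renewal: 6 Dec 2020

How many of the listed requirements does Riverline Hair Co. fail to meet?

10

1. estheticians with active license 2 < 3 → not met
2. sanitation inspection 262 days ago vs limit 365 → met
3. condition 'performs microblading' holds; chemical-storage review 40 days ago vs limit 45 → met
4. professional liability coverage $675,000 < $975,000 → not met
5. service price list absent → not met
6. salon license absent → not met
7. license renewal 66 days ago vs limit 60 → not met
8. continuing-education completion 706 days ago vs limit 540 → not met
9. chemical safety data sheets absent → not met
10. ventilation assessment 161 days ago vs limit 120 → not met
11. chairs per licensed practitioner 4 > 2 → not met
12. autoclave spore test 48 days ago vs limit 45 → not met
Not met: 10 of 12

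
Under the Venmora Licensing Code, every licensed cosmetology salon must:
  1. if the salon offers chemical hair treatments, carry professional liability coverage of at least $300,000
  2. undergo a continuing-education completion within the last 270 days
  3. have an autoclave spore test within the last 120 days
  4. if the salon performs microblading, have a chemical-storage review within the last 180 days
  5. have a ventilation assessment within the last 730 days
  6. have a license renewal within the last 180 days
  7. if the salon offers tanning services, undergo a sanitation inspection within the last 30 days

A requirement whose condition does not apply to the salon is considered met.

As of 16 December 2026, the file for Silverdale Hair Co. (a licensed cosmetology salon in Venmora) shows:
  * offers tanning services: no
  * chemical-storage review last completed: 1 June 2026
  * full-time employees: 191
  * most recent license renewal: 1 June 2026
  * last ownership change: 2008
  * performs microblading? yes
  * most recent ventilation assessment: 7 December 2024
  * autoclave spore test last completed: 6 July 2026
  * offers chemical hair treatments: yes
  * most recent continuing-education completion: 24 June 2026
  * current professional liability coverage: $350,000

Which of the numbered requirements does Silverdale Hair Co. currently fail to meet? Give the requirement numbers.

3, 4, 5, 6

1. condition 'offers chemical hair treatments' holds; professional liability coverage $350,000 ≥ $300,000 → met
2. continuing-education completion 175 days ago vs limit 270 → met
3. autoclave spore test 163 days ago vs limit 120 → not met
4. condition 'performs microblading' holds; chemical-storage review 198 days ago vs limit 180 → not met
5. ventilation assessment 739 days ago vs limit 730 → not met
6. license renewal 198 days ago vs limit 180 → not met
7. condition 'offers tanning services' does not hold → requirement n/a → met
Not met: 3, 4, 5, 6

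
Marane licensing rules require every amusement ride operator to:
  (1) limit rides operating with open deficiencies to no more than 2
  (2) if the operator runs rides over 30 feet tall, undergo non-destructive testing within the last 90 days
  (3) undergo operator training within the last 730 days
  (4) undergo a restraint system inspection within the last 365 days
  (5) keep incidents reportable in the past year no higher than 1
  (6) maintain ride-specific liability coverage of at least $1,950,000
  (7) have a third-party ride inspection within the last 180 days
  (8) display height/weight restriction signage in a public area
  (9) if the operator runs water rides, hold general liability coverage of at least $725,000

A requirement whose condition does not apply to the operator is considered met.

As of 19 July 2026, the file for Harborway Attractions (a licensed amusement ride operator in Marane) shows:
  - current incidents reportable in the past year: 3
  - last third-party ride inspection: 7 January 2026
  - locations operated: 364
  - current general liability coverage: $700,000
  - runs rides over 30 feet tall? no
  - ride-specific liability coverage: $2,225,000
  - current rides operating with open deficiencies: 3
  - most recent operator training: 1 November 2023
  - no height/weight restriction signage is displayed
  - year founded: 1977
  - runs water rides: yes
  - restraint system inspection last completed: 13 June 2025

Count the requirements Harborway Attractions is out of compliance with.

7

1. rides operating with open deficiencies 3 > 2 → not met
2. condition 'runs rides over 30 feet tall' does not hold → requirement n/a → met
3. operator training 991 days ago vs limit 730 → not met
4. restraint system inspection 401 days ago vs limit 365 → not met
5. incidents reportable in the past year 3 > 1 → not met
6. ride-specific liability coverage $2,225,000 ≥ $1,950,000 → met
7. third-party ride inspection 193 days ago vs limit 180 → not met
8. height/weight restriction signage absent → not met
9. condition 'runs water rides' holds; general liability coverage $700,000 < $725,000 → not met
Not met: 7 of 9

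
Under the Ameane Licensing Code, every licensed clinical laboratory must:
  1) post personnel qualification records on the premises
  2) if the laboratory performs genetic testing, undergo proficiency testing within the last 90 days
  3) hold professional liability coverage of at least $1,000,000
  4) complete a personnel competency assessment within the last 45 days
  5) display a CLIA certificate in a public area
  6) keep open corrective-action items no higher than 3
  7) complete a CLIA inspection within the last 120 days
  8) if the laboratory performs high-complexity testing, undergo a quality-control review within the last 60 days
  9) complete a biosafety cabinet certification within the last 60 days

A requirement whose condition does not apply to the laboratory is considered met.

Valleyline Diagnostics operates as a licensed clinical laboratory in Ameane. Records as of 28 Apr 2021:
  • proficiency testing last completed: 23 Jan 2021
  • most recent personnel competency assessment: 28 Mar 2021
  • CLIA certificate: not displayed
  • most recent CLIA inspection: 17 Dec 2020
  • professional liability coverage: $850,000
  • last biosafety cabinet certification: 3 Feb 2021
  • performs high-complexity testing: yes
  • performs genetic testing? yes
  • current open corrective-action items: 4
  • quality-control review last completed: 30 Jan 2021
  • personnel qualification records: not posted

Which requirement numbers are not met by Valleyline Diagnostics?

1, 2, 3, 5, 6, 7, 8, 9

1. personnel qualification records absent → not met
2. condition 'performs genetic testing' holds; proficiency testing 95 days ago vs limit 90 → not met
3. professional liability coverage $850,000 < $1,000,000 → not met
4. personnel competency assessment 31 days ago vs limit 45 → met
5. CLIA certificate absent → not met
6. open corrective-action items 4 > 3 → not met
7. CLIA inspection 132 days ago vs limit 120 → not met
8. condition 'performs high-complexity testing' holds; quality-control review 88 days ago vs limit 60 → not met
9. biosafety cabinet certification 84 days ago vs limit 60 → not met
Not met: 1, 2, 3, 5, 6, 7, 8, 9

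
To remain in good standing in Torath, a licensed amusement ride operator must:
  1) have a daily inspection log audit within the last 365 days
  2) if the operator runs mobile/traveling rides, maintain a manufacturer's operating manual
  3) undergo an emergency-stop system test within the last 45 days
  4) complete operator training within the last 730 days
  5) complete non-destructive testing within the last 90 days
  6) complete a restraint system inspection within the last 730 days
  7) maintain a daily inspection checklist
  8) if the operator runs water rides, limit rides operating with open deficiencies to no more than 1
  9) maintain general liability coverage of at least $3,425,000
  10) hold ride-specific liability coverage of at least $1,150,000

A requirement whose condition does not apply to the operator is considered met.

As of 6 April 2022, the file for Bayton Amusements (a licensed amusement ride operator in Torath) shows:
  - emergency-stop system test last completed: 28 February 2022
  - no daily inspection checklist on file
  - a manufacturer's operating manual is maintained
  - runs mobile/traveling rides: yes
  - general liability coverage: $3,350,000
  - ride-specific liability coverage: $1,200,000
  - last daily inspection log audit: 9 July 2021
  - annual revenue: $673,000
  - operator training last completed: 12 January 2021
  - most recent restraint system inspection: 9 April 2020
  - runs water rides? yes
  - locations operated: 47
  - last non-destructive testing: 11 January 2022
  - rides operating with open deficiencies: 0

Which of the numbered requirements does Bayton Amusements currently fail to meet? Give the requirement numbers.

7, 9

1. daily inspection log audit 271 days ago vs limit 365 → met
2. condition 'runs mobile/traveling rides' holds; manufacturer's operating manual present → met
3. emergency-stop system test 37 days ago vs limit 45 → met
4. operator training 449 days ago vs limit 730 → met
5. non-destructive testing 85 days ago vs limit 90 → met
6. restraint system inspection 727 days ago vs limit 730 → met
7. daily inspection checklist absent → not met
8. condition 'runs water rides' holds; rides operating with open deficiencies 0 ≤ 1 → met
9. general liability coverage $3,350,000 < $3,425,000 → not met
10. ride-specific liability coverage $1,200,000 ≥ $1,150,000 → met
Not met: 7, 9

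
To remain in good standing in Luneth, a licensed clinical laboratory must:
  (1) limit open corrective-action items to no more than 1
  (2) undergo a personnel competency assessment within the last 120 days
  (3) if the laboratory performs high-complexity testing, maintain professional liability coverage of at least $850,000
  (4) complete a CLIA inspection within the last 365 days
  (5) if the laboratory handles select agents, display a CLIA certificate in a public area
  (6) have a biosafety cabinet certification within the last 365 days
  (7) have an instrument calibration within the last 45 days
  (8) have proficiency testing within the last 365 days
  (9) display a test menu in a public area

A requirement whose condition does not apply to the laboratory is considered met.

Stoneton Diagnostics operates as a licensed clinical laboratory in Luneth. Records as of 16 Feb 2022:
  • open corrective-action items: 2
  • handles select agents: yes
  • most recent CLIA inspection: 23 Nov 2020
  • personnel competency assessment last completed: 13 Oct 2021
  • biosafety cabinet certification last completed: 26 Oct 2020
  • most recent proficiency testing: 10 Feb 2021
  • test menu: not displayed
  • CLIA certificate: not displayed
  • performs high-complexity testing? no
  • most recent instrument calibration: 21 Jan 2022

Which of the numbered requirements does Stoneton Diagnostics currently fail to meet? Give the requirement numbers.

1, 2, 4, 5, 6, 8, 9

1. open corrective-action items 2 > 1 → not met
2. personnel competency assessment 126 days ago vs limit 120 → not met
3. condition 'performs high-complexity testing' does not hold → requirement n/a → met
4. CLIA inspection 450 days ago vs limit 365 → not met
5. condition 'handles select agents' holds; CLIA certificate absent → not met
6. biosafety cabinet certification 478 days ago vs limit 365 → not met
7. instrument calibration 26 days ago vs limit 45 → met
8. proficiency testing 371 days ago vs limit 365 → not met
9. test menu absent → not met
Not met: 1, 2, 4, 5, 6, 8, 9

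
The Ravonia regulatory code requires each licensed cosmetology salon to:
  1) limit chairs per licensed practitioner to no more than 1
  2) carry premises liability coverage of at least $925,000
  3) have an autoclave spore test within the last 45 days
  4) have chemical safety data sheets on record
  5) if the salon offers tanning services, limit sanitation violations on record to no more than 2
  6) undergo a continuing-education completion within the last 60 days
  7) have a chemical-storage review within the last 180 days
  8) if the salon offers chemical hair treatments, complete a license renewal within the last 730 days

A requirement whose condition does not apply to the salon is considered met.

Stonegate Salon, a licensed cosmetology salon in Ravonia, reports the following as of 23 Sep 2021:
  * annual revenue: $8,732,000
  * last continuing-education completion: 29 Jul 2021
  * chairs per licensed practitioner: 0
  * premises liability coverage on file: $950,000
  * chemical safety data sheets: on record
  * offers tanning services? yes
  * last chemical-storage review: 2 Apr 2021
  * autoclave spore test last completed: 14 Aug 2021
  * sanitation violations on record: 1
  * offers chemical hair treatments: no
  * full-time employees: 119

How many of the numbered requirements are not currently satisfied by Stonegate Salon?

0

1. chairs per licensed practitioner 0 ≤ 1 → met
2. premises liability coverage $950,000 ≥ $925,000 → met
3. autoclave spore test 40 days ago vs limit 45 → met
4. chemical safety data sheets present → met
5. condition 'offers tanning services' holds; sanitation violations on record 1 ≤ 2 → met
6. continuing-education completion 56 days ago vs limit 60 → met
7. chemical-storage review 174 days ago vs limit 180 → met
8. condition 'offers chemical hair treatments' does not hold → requirement n/a → met
Not met: 0 of 8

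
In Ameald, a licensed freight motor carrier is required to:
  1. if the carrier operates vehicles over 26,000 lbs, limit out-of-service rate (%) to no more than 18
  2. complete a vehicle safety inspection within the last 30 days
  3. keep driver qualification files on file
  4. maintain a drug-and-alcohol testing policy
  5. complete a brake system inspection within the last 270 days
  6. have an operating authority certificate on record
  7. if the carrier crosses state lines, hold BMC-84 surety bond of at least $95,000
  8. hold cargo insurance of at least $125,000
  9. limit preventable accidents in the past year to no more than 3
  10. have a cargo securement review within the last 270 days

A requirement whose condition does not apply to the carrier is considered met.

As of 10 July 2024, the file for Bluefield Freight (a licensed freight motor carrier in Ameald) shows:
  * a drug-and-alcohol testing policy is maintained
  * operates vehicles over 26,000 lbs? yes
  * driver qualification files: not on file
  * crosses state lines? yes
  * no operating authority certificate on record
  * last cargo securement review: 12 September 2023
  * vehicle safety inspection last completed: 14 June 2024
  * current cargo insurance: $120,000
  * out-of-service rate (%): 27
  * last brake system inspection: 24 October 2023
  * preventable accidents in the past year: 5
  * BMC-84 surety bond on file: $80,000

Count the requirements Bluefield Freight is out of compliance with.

1. condition 'operates vehicles over 26,000 lbs' holds; out-of-service rate (%) 27 > 18 → not met
2. vehicle safety inspection 26 days ago vs limit 30 → met
3. driver qualification files absent → not met
4. drug-and-alcohol testing policy present → met
5. brake system inspection 260 days ago vs limit 270 → met
6. operating authority certificate absent → not met
7. condition 'crosses state lines' holds; BMC-84 surety bond $80,000 < $95,000 → not met
8. cargo insurance $120,000 < $125,000 → not met
9. preventable accidents in the past year 5 > 3 → not met
10. cargo securement review 302 days ago vs limit 270 → not met
Not met: 7 of 10

7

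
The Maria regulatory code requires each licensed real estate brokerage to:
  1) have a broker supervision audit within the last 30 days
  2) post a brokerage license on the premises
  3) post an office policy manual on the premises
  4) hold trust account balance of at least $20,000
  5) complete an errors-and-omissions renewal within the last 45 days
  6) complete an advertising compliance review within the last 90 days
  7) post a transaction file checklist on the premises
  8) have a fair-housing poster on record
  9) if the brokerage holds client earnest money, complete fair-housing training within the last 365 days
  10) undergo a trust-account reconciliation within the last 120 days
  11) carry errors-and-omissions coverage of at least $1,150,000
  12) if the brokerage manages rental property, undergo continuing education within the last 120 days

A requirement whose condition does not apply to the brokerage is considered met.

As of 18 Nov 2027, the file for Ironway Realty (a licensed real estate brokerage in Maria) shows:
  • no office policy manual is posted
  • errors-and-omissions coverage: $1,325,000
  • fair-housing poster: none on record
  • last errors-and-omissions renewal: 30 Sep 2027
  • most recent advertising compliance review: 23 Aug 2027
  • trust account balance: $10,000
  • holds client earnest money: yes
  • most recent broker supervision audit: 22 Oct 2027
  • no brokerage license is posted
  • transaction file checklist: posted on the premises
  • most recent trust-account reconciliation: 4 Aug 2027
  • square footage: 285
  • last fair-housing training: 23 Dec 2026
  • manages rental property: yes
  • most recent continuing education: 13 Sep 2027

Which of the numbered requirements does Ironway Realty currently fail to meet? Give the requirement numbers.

2, 3, 4, 5, 8

1. broker supervision audit 27 days ago vs limit 30 → met
2. brokerage license absent → not met
3. office policy manual absent → not met
4. trust account balance $10,000 < $20,000 → not met
5. errors-and-omissions renewal 49 days ago vs limit 45 → not met
6. advertising compliance review 87 days ago vs limit 90 → met
7. transaction file checklist present → met
8. fair-housing poster absent → not met
9. condition 'holds client earnest money' holds; fair-housing training 330 days ago vs limit 365 → met
10. trust-account reconciliation 106 days ago vs limit 120 → met
11. errors-and-omissions coverage $1,325,000 ≥ $1,150,000 → met
12. condition 'manages rental property' holds; continuing education 66 days ago vs limit 120 → met
Not met: 2, 3, 4, 5, 8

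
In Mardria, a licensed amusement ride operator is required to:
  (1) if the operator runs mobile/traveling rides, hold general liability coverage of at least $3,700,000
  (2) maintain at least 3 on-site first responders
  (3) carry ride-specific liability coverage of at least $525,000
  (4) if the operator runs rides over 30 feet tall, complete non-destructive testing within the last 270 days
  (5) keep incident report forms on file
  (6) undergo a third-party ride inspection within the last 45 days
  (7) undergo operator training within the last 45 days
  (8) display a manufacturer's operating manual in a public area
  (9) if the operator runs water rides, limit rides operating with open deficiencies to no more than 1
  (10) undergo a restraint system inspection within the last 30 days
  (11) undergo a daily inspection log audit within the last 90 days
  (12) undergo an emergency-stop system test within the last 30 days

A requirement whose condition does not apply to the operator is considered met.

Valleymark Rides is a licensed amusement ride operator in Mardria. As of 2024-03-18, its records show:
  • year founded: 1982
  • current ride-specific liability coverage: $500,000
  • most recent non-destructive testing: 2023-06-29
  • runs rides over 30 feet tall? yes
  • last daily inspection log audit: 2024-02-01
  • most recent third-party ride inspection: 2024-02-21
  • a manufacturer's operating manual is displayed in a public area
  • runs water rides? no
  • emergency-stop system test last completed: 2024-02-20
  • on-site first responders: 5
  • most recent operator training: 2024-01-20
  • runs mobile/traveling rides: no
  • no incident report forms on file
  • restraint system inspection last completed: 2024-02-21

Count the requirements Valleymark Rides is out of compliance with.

3

1. condition 'runs mobile/traveling rides' does not hold → requirement n/a → met
2. on-site first responders 5 ≥ 3 → met
3. ride-specific liability coverage $500,000 < $525,000 → not met
4. condition 'runs rides over 30 feet tall' holds; non-destructive testing 263 days ago vs limit 270 → met
5. incident report forms absent → not met
6. third-party ride inspection 26 days ago vs limit 45 → met
7. operator training 58 days ago vs limit 45 → not met
8. manufacturer's operating manual present → met
9. condition 'runs water rides' does not hold → requirement n/a → met
10. restraint system inspection 26 days ago vs limit 30 → met
11. daily inspection log audit 46 days ago vs limit 90 → met
12. emergency-stop system test 27 days ago vs limit 30 → met
Not met: 3 of 12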